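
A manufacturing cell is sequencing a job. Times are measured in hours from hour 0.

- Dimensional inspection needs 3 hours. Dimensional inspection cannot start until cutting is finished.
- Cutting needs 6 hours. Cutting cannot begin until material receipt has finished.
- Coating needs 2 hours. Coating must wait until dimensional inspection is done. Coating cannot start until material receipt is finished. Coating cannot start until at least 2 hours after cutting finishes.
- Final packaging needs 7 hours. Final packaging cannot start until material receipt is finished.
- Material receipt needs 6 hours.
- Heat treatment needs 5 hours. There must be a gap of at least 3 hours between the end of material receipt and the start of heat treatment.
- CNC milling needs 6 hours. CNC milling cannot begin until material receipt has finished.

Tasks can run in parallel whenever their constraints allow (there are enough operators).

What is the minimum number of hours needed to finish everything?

17

Nothing blocks material receipt, so it runs from hour 0 to hour 6.
Final packaging waits on material receipt (finishes hour 6), so it starts at hour 6 and finishes at 6 + 7 = hour 13.
Heat treatment waits on material receipt (finishes hour 6, plus 3-hour gap → hour 9), so it starts at hour 9 and finishes at 9 + 5 = hour 14.
CNC milling waits on material receipt (finishes hour 6), so it starts at hour 6 and finishes at 6 + 6 = hour 12.
Cutting waits on material receipt (finishes hour 6), so it starts at hour 6 and finishes at 6 + 6 = hour 12.
Dimensional inspection waits on cutting (finishes hour 12), so it starts at hour 12 and finishes at 12 + 3 = hour 15.
Coating has to wait for dimensional inspection (finishes hour 15); material receipt (finishes hour 6); cutting (finishes hour 12, plus 2-hour gap → hour 14). The latest of these is hour 15, so coating runs hour 15 to 15 + 2 = hour 17.
All tasks are finished once the last one completes. Finish times: Material receipt at 6, Cutting at 12, CNC milling at 12, Heat treatment at 14, Dimensional inspection at 15, Coating at 17, Final packaging at 13. The latest is hour 17.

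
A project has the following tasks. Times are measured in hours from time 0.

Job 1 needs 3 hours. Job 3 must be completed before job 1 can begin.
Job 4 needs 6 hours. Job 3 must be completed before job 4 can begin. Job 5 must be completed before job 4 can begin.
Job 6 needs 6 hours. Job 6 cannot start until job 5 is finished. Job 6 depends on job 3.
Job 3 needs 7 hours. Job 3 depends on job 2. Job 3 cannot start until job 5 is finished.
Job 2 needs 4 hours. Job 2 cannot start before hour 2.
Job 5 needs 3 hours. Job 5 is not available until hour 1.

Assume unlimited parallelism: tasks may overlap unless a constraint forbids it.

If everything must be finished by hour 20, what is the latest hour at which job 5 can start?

4

Job 1 has no dependents, so it just needs to finish by hour 20. Starting by 20 − 3 = hour 17 achieves that.
To finish by hour 20, job 4 (duration 6) must start no later than hour 14.
Job 6 has no dependents, so it just needs to finish by hour 20. Starting by 20 − 6 = hour 14 achieves that.
Job 3 has several dependents: job 1 (must start by hour 17); job 4 (must start by hour 14); job 6 (must start by hour 14). The earliest of those limits is hour 14, so job 3 must start by 14 − 7 = hour 7.
For job 5: job 3 (must start by hour 7); job 4 (must start by hour 14); job 6 (must start by hour 14). The most restrictive is hour 7; with a 3-hour duration, job 5 must start by hour 4.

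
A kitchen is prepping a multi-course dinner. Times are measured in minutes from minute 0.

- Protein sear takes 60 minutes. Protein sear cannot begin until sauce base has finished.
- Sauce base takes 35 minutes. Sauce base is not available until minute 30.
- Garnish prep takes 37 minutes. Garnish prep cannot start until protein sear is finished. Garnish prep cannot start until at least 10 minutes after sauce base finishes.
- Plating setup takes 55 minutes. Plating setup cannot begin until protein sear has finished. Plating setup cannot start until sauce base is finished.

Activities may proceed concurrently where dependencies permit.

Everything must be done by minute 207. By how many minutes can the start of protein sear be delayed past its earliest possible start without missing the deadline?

27

Sauce base waits on its own release at minute 30, so it starts at minute 30 and finishes at 30 + 35 = minute 65.
After sauce base (finishes minute 65), protein sear can start at minute 65 and finishes at minute 125.

Working backward from the deadline:
Plating setup must finish by minute 207; it takes 55 minutes, so it must start by 207 − 55 = minute 152.
Nothing follows garnish prep; the deadline of minute 207 is its only limit. It must start by 207 − 37 = minute 170.
Protein sear feeds plating setup (must start by minute 152); garnish prep (must start by minute 170). Taking the minimum, protein sear must finish by minute 152 and start by 152 − 60 = minute 92.
So protein sear can start as early as minute 65 and as late as minute 92, giving 92 − 65 = 27 minutes of slack.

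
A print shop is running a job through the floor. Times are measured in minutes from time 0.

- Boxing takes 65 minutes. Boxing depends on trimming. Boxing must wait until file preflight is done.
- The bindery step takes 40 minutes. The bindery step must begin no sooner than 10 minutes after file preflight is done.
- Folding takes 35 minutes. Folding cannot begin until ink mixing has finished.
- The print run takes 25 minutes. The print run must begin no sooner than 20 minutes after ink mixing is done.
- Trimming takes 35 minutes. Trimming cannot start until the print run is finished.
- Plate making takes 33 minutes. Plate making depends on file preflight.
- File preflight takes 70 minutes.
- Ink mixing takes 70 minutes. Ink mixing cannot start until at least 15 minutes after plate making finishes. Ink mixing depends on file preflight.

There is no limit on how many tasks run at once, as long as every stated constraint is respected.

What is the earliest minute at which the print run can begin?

208

Nothing blocks file preflight, so it runs from minute 0 to minute 70.
After file preflight (finishes minute 70), plate making can start at minute 70 and finishes at minute 103.
Ink mixing cannot start until plate making (finishes minute 103, plus 15-minute gap → minute 118); file preflight (finishes minute 70). The controlling bound is minute 118, so ink mixing finishes at 118 + 70 = minute 188.
The print run waits on ink mixing (finishes minute 188, plus 20-minute gap → minute 208), so the earliest it can start is minute 208.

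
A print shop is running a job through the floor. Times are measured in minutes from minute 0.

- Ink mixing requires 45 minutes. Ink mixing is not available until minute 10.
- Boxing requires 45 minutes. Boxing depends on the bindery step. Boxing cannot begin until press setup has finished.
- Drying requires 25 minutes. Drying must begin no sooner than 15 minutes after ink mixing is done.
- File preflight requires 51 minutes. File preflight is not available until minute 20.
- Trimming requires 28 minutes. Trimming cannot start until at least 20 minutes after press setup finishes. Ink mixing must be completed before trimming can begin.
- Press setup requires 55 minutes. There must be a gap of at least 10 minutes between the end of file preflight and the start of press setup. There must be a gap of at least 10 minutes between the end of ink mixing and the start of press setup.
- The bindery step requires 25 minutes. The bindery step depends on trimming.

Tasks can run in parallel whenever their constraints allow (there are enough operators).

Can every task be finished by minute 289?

Ink mixing waits on its own release at minute 10, so it starts at minute 10 and finishes at 10 + 45 = minute 55.
Drying cannot begin until ink mixing (finishes minute 55, plus 15-minute gap → minute 70). It runs from minute 70 to 70 + 25 = minute 95.
After its own release at minute 20, file preflight can start at minute 20 and finishes at minute 71.
For press setup: file preflight (finishes minute 71, plus 10-minute gap → minute 81); ink mixing (finishes minute 55, plus 10-minute gap → minute 65). Taking the maximum gives a start of minute 81, and it finishes at 81 + 55 = minute 136.
Trimming cannot start until press setup (finishes minute 136, plus 20-minute gap → minute 156); ink mixing (finishes minute 55). The controlling bound is minute 156, so trimming finishes at 156 + 28 = minute 184.
The bindery step waits on trimming (finishes minute 184), so it starts at minute 184 and finishes at 184 + 25 = minute 209.
For boxing: the bindery step (finishes minute 209); press setup (finishes minute 136). Taking the maximum gives a start of minute 209, and it finishes at 209 + 45 = minute 254.
Every task is finished by minute 254, which is no later than the deadline of 289, so the schedule is feasible.

Yes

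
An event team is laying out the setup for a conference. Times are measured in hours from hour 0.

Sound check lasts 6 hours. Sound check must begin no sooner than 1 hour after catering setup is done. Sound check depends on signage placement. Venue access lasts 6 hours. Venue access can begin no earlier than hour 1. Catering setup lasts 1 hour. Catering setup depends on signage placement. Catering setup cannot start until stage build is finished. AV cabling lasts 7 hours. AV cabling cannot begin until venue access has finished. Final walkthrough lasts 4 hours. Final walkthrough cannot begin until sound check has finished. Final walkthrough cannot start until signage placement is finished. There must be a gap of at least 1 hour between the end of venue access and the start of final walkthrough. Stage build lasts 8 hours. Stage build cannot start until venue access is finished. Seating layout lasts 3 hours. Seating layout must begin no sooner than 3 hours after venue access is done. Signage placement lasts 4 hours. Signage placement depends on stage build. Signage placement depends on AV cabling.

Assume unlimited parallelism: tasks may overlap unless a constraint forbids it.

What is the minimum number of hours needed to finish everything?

After its own release at hour 1, venue access can start at hour 1 and finishes at hour 7.
Seating layout cannot begin until venue access (finishes hour 7, plus 3-hour gap → hour 10). It runs from hour 10 to 10 + 3 = hour 13.
AV cabling cannot begin until venue access (finishes hour 7). It runs from hour 7 to 7 + 7 = hour 14.
Stage build waits on venue access (finishes hour 7), so it starts at hour 7 and finishes at 7 + 8 = hour 15.
Signage placement needs all of stage build (finishes hour 15); AV cabling (finishes hour 14). That puts its earliest start at hour 15; it finishes at 15 + 4 = hour 19.
Catering setup needs all of signage placement (finishes hour 19); stage build (finishes hour 15). That puts its earliest start at hour 19; it finishes at 19 + 1 = hour 20.
Sound check needs all of catering setup (finishes hour 20, plus 1-hour gap → hour 21); signage placement (finishes hour 19). That puts its earliest start at hour 21; it finishes at 21 + 6 = hour 27.
Final walkthrough has to wait for sound check (finishes hour 27); signage placement (finishes hour 19); venue access (finishes hour 7, plus 1-hour gap → hour 8). The latest of these is hour 27, so final walkthrough runs hour 27 to 27 + 4 = hour 31.
All tasks are finished once the last one completes. Finish times: Venue access at 7, Stage build at 15, AV cabling at 14, Seating layout at 13, Signage placement at 19, Catering setup at 20, Sound check at 27, Final walkthrough at 31. The latest is hour 31.

31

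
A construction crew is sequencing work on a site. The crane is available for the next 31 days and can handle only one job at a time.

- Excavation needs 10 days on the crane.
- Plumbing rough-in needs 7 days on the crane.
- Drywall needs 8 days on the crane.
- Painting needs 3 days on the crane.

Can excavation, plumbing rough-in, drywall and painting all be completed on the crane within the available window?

Yes

Running back to back, the jobs need 10 + 7 + 8 + 3 = 28 days on the crane.
Since 28 ≤ 31, they fit within the window.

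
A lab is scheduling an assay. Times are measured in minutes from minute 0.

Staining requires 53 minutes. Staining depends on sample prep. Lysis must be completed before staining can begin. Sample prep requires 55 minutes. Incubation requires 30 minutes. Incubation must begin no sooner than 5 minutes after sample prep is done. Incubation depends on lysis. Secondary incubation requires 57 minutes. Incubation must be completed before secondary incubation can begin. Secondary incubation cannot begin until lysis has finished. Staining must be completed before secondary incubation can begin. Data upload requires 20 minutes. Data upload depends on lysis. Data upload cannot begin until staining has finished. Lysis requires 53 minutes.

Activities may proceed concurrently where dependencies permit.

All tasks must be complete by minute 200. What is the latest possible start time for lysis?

37

To finish by minute 200, secondary incubation (duration 57) must start no later than minute 143.
Incubation must finish before secondary incubation (must start by minute 143). With a 30-minute duration, incubation must start by 143 − 30 = minute 113.
To finish by minute 200, data upload (duration 20) must start no later than minute 180.
Staining must finish in time for secondary incubation (must start by minute 143); data upload (must start by minute 180). The tightest is minute 143, so staining must start by 143 − 53 = minute 90.
Lysis feeds incubation (must start by minute 113); staining (must start by minute 90); secondary incubation (must start by minute 143); data upload (must start by minute 180). Taking the minimum, lysis must finish by minute 90 and start by 90 − 53 = minute 37.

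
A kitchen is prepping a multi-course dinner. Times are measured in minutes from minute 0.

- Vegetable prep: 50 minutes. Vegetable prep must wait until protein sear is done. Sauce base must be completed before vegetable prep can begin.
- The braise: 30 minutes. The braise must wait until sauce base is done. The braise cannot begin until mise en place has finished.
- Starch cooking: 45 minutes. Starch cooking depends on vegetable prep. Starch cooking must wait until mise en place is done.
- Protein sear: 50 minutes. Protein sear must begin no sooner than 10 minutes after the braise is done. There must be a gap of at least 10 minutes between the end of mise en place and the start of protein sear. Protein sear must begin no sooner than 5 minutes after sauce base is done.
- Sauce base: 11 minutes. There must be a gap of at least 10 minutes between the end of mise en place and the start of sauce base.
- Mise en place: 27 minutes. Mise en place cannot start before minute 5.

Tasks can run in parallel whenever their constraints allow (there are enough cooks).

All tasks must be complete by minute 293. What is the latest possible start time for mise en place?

Nothing follows starch cooking; the deadline of minute 293 is its only limit. It must start by 293 − 45 = minute 248.
Vegetable prep has to be done before starch cooking (must start by minute 248). That means finishing by minute 248, i.e. starting by 248 − 50 = minute 198.
Since vegetable prep (must start by minute 198) depends on it, protein sear must finish by minute 198. Backing off its 50-minute duration gives a latest start of minute 148.
The braise must finish before protein sear (must start by minute 148, minus 10-minute gap → minute 138). With a 30-minute duration, the braise must start by 138 − 30 = minute 108.
Sauce base must finish in time for the braise (must start by minute 108); protein sear (must start by minute 148, minus 5-minute gap → minute 143); vegetable prep (must start by minute 198). The tightest is minute 108, so sauce base must start by 108 − 11 = minute 97.
Mise en place has several dependents: sauce base (must start by minute 97, minus 10-minute gap → minute 87); the braise (must start by minute 108); protein sear (must start by minute 148, minus 10-minute gap → minute 138); starch cooking (must start by minute 248). The earliest of those limits is minute 87, so mise en place must start by 87 − 27 = minute 60.

60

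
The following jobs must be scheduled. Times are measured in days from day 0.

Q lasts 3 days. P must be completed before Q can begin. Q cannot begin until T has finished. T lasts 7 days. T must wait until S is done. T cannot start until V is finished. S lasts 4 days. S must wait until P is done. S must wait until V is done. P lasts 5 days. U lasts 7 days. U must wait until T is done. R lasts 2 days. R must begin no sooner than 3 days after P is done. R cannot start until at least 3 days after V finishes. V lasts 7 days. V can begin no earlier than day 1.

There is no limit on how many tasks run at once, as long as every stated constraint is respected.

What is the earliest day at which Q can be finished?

V waits on its own release at day 1, so it starts at day 1 and finishes at 1 + 7 = day 8.
P can start immediately at day 0; it finishes at day 5.
For S: P (finishes day 5); V (finishes day 8). Taking the maximum gives a start of day 8, and it finishes at 8 + 4 = day 12.
T needs all of S (finishes day 12); V (finishes day 8). That puts its earliest start at day 12; it finishes at 12 + 7 = day 19.
For Q: P (finishes day 5); T (finishes day 19). Taking the maximum gives a start of day 19, and it finishes at 19 + 3 = day 22.

22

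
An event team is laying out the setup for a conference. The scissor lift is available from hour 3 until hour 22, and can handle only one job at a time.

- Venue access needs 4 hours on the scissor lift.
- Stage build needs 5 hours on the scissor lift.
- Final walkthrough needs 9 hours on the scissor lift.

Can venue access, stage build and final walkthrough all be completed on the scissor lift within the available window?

The scissor lift window is 22 − 3 = 19 hours.
Running back to back, the jobs need 4 + 5 + 9 = 18 hours on the scissor lift.
Since 18 ≤ 19, they fit within the window.

Yes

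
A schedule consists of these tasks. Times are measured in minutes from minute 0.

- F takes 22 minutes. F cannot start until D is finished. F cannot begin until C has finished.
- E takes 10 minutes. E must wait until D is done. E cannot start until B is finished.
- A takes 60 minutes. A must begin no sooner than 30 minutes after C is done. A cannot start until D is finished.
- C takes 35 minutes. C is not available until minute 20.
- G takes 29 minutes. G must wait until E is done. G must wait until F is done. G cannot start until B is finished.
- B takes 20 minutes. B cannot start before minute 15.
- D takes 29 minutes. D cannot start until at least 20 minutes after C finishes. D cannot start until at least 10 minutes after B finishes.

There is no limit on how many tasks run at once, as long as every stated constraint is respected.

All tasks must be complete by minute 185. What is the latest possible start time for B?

A has no dependents, so it just needs to finish by minute 185. Starting by 185 − 60 = minute 125 achieves that.
G has no dependents, so it just needs to finish by minute 185. Starting by 185 − 29 = minute 156 achieves that.
E must finish before G (must start by minute 156). With a 10-minute duration, E must start by 156 − 10 = minute 146.
Since G (must start by minute 156) depends on it, F must finish by minute 156. Backing off its 22-minute duration gives a latest start of minute 134.
D must finish in time for A (must start by minute 125); E (must start by minute 146); F (must start by minute 134). The tightest is minute 125, so D must start by 125 − 29 = minute 96.
For B: D (must start by minute 96, minus 10-minute gap → minute 86); E (must start by minute 146); G (must start by minute 156). The most restrictive is minute 86; with a 20-minute duration, B must start by minute 66.

66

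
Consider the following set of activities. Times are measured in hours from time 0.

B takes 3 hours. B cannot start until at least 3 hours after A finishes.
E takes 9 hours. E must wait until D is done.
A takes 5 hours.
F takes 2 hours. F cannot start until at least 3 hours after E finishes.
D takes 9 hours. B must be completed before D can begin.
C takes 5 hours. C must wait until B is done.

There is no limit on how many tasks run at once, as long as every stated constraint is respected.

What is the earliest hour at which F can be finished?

A has no prerequisites, so it starts at hour 0 and finishes at hour 5.
B waits on A (finishes hour 5, plus 3-hour gap → hour 8), so it starts at hour 8 and finishes at 8 + 3 = hour 11.
After B (finishes hour 11), D can start at hour 11 and finishes at hour 20.
E waits on D (finishes hour 20), so it starts at hour 20 and finishes at 20 + 9 = hour 29.
After E (finishes hour 29, plus 3-hour gap → hour 32), F can start at hour 32 and finishes at hour 34.

34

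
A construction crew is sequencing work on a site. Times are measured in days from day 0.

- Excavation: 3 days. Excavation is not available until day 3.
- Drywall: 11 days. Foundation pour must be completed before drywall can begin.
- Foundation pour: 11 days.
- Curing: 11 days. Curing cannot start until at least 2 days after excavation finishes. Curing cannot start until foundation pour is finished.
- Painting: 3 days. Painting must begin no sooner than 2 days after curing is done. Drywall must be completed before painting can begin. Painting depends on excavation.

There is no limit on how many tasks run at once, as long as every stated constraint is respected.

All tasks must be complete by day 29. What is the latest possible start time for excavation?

Painting has no dependents, so it just needs to finish by day 29. Starting by 29 − 3 = day 26 achieves that.
Since painting (must start by day 26, minus 2-day gap → day 24) depends on it, curing must finish by day 24. Backing off its 11-day duration gives a latest start of day 13.
Excavation must finish in time for curing (must start by day 13, minus 2-day gap → day 11); painting (must start by day 26). The tightest is day 11, so excavation must start by 11 − 3 = day 8.

8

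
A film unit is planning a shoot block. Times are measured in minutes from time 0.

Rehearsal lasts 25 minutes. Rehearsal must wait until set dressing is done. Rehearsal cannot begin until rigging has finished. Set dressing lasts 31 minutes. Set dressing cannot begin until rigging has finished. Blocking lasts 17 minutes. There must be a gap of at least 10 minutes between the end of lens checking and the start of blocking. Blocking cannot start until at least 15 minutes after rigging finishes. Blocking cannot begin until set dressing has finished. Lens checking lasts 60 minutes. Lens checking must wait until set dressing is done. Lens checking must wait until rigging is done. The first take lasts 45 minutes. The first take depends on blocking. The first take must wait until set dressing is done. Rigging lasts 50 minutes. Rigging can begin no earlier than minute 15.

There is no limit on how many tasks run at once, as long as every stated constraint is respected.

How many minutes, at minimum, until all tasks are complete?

Rigging cannot begin until its own release at minute 15. It runs from minute 15 to 15 + 50 = minute 65.
After rigging (finishes minute 65), set dressing can start at minute 65 and finishes at minute 96.
Rehearsal has to wait for set dressing (finishes minute 96); rigging (finishes minute 65). The latest of these is minute 96, so rehearsal runs minute 96 to 96 + 25 = minute 121.
Lens checking has to wait for set dressing (finishes minute 96); rigging (finishes minute 65). The latest of these is minute 96, so lens checking runs minute 96 to 96 + 60 = minute 156.
Blocking has to wait for lens checking (finishes minute 156, plus 10-minute gap → minute 166); rigging (finishes minute 65, plus 15-minute gap → minute 80); set dressing (finishes minute 96). The latest of these is minute 166, so blocking runs minute 166 to 166 + 17 = minute 183.
The first take cannot start until blocking (finishes minute 183); set dressing (finishes minute 96). The controlling bound is minute 183, so the first take finishes at 183 + 45 = minute 228.
All tasks are finished once the last one completes. Finish times: Rigging at 65, Set dressing at 96, Lens checking at 156, Blocking at 183, Rehearsal at 121, The first take at 228. The latest is minute 228.

228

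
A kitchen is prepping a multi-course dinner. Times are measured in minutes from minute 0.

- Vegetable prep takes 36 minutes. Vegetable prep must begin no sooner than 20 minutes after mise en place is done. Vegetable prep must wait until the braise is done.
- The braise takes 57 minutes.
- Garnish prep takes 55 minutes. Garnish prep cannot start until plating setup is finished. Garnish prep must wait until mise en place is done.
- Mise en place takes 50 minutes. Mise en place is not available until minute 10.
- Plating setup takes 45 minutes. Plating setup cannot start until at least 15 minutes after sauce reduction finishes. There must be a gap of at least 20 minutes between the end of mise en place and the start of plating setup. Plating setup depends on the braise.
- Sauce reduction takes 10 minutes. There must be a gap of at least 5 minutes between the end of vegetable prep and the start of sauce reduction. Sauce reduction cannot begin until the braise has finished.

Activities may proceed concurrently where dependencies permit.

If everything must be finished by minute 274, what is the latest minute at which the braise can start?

51

Nothing follows garnish prep; the deadline of minute 274 is its only limit. It must start by 274 − 55 = minute 219.
Plating setup must finish before garnish prep (must start by minute 219). With a 45-minute duration, plating setup must start by 219 − 45 = minute 174.
Sauce reduction feeds into plating setup (must start by minute 174, minus 15-minute gap → minute 159); so sauce reduction must finish by minute 159 and therefore start by minute 149.
Vegetable prep feeds into sauce reduction (must start by minute 149, minus 5-minute gap → minute 144); so vegetable prep must finish by minute 144 and therefore start by minute 108.
The braise feeds vegetable prep (must start by minute 108); sauce reduction (must start by minute 149); plating setup (must start by minute 174). Taking the minimum, the braise must finish by minute 108 and start by 108 − 57 = minute 51.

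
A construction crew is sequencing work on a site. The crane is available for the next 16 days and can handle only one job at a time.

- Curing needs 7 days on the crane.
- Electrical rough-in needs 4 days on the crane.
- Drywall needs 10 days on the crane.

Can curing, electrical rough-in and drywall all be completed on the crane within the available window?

Running back to back, the jobs need 7 + 4 + 10 = 21 days on the crane.
Since 21 > 16, they cannot all fit.

No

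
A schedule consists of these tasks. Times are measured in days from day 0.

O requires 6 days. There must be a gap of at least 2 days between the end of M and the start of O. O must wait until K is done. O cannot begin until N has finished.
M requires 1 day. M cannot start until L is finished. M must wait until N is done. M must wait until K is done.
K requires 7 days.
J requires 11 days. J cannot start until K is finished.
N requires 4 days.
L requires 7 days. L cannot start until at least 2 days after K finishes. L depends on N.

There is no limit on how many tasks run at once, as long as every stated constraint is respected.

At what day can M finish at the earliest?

N can start immediately at day 0; it finishes at day 4.
K has no prerequisites, so it starts at day 0 and finishes at day 7.
L cannot start until K (finishes day 7, plus 2-day gap → day 9); N (finishes day 4). The controlling bound is day 9, so L finishes at 9 + 7 = day 16.
M has to wait for L (finishes day 16); N (finishes day 4); K (finishes day 7). The latest of these is day 16, so M runs day 16 to 16 + 1 = day 17.

17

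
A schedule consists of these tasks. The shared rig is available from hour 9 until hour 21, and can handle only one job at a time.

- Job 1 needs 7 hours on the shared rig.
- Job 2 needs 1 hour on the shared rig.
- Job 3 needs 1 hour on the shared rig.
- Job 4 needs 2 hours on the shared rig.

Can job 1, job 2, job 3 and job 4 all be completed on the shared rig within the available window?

The shared rig window is 21 − 9 = 12 hours.
Running back to back, the jobs need 7 + 1 + 1 + 2 = 11 hours on the shared rig.
Since 11 ≤ 12, they fit within the window.

Yes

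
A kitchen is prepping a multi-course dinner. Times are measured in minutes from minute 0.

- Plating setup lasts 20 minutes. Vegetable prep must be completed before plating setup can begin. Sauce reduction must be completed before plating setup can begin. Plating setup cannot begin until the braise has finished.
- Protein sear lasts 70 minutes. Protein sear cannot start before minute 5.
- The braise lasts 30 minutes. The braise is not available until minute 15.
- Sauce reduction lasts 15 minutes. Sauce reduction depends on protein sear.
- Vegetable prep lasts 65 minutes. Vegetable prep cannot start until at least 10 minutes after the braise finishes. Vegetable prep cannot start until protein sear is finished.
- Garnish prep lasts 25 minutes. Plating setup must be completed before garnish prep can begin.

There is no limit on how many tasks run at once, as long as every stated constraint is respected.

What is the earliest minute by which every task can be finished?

185

Protein sear cannot begin until its own release at minute 5. It runs from minute 5 to 5 + 70 = minute 75.
After protein sear (finishes minute 75), sauce reduction can start at minute 75 and finishes at minute 90.
The braise cannot begin until its own release at minute 15. It runs from minute 15 to 15 + 30 = minute 45.
Vegetable prep cannot start until the braise (finishes minute 45, plus 10-minute gap → minute 55); protein sear (finishes minute 75). The controlling bound is minute 75, so vegetable prep finishes at 75 + 65 = minute 140.
Plating setup cannot start until vegetable prep (finishes minute 140); sauce reduction (finishes minute 90); the braise (finishes minute 45). The controlling bound is minute 140, so plating setup finishes at 140 + 20 = minute 160.
Garnish prep waits on plating setup (finishes minute 160), so it starts at minute 160 and finishes at 160 + 25 = minute 185.
All tasks are finished once the last one completes. Finish times: The braise at 45, Protein sear at 75, Vegetable prep at 140, Sauce reduction at 90, Plating setup at 160, Garnish prep at 185. The latest is minute 185.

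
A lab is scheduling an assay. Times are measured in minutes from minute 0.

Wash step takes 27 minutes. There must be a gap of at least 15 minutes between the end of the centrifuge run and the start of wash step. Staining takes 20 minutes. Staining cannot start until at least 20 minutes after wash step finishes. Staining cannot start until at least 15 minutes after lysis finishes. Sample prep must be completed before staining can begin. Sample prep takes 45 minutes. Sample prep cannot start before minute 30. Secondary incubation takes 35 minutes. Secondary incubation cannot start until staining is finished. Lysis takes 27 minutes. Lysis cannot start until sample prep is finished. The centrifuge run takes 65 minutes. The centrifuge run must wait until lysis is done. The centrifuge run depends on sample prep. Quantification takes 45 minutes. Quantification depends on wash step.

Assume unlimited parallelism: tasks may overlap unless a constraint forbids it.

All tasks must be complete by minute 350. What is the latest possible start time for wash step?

248

Secondary incubation has no dependents, so it just needs to finish by minute 350. Starting by 350 − 35 = minute 315 achieves that.
Staining must finish before secondary incubation (must start by minute 315). With a 20-minute duration, staining must start by 315 − 20 = minute 295.
Quantification has no dependents, so it just needs to finish by minute 350. Starting by 350 − 45 = minute 305 achieves that.
Wash step has several dependents: staining (must start by minute 295, minus 20-minute gap → minute 275); quantification (must start by minute 305). The earliest of those limits is minute 275, so wash step must start by 275 − 27 = minute 248.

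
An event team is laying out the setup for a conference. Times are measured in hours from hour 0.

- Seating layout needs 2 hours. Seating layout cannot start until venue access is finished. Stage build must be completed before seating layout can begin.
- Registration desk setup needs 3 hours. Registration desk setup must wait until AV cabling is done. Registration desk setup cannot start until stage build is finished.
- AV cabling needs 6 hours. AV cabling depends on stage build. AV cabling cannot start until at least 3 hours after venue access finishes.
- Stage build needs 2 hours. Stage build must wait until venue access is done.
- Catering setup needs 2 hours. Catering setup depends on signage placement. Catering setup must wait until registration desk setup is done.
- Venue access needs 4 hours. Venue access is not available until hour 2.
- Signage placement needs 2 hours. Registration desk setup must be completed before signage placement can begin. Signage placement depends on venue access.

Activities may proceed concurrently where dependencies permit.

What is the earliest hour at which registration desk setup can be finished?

After its own release at hour 2, venue access can start at hour 2 and finishes at hour 6.
After venue access (finishes hour 6), stage build can start at hour 6 and finishes at hour 8.
AV cabling needs all of stage build (finishes hour 8); venue access (finishes hour 6, plus 3-hour gap → hour 9). That puts its earliest start at hour 9; it finishes at 9 + 6 = hour 15.
Registration desk setup needs all of AV cabling (finishes hour 15); stage build (finishes hour 8). That puts its earliest start at hour 15; it finishes at 15 + 3 = hour 18.

18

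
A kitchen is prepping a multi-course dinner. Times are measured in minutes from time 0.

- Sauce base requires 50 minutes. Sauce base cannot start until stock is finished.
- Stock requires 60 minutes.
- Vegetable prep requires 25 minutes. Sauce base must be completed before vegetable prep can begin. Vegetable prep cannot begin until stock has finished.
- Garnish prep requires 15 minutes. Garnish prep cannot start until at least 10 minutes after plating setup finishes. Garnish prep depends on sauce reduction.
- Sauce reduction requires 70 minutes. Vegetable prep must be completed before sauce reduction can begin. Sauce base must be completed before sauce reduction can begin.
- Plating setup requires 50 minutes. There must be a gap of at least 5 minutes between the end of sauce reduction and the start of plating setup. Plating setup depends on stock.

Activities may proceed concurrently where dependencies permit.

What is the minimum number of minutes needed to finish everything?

Stock has no prerequisites, so it starts at minute 0 and finishes at minute 60.
Sauce base waits on stock (finishes minute 60), so it starts at minute 60 and finishes at 60 + 50 = minute 110.
Vegetable prep cannot start until sauce base (finishes minute 110); stock (finishes minute 60). The controlling bound is minute 110, so vegetable prep finishes at 110 + 25 = minute 135.
For sauce reduction: vegetable prep (finishes minute 135); sauce base (finishes minute 110). Taking the maximum gives a start of minute 135, and it finishes at 135 + 70 = minute 205.
Plating setup needs all of sauce reduction (finishes minute 205, plus 5-minute gap → minute 210); stock (finishes minute 60). That puts its earliest start at minute 210; it finishes at 210 + 50 = minute 260.
For garnish prep: plating setup (finishes minute 260, plus 10-minute gap → minute 270); sauce reduction (finishes minute 205). Taking the maximum gives a start of minute 270, and it finishes at 270 + 15 = minute 285.
All tasks are finished once the last one completes. Finish times: Stock at 60, Sauce base at 110, Vegetable prep at 135, Sauce reduction at 205, Plating setup at 260, Garnish prep at 285. The latest is minute 285.

285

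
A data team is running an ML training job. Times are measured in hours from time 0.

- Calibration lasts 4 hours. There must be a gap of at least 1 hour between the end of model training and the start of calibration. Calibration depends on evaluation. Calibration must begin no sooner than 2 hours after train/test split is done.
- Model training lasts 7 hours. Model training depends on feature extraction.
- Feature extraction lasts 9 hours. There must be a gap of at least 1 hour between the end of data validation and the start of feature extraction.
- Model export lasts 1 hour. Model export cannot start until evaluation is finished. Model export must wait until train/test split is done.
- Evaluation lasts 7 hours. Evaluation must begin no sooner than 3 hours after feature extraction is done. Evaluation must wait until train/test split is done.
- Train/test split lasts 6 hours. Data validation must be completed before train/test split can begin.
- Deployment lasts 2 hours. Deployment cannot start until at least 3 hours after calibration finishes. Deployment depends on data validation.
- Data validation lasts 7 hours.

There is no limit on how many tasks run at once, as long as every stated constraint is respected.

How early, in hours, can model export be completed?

28

Data validation has no prerequisites, so it starts at hour 0 and finishes at hour 7.
After data validation (finishes hour 7), train/test split can start at hour 7 and finishes at hour 13.
Feature extraction waits on data validation (finishes hour 7, plus 1-hour gap → hour 8), so it starts at hour 8 and finishes at 8 + 9 = hour 17.
Evaluation cannot start until feature extraction (finishes hour 17, plus 3-hour gap → hour 20); train/test split (finishes hour 13). The controlling bound is hour 20, so evaluation finishes at 20 + 7 = hour 27.
Model export cannot start until evaluation (finishes hour 27); train/test split (finishes hour 13). The controlling bound is hour 27, so model export finishes at 27 + 1 = hour 28.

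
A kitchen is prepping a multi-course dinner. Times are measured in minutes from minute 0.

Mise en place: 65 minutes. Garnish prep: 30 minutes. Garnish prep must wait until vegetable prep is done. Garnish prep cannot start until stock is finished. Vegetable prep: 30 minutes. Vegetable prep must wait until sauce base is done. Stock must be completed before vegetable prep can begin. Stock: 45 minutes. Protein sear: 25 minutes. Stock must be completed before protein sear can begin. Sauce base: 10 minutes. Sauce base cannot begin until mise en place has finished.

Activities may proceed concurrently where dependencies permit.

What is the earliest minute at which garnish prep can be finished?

135

Stock can start immediately at minute 0; it finishes at minute 45.
Nothing blocks mise en place, so it runs from minute 0 to minute 65.
Sauce base cannot begin until mise en place (finishes minute 65). It runs from minute 65 to 65 + 10 = minute 75.
For vegetable prep: sauce base (finishes minute 75); stock (finishes minute 45). Taking the maximum gives a start of minute 75, and it finishes at 75 + 30 = minute 105.
Garnish prep cannot start until vegetable prep (finishes minute 105); stock (finishes minute 45). The controlling bound is minute 105, so garnish prep finishes at 105 + 30 = minute 135.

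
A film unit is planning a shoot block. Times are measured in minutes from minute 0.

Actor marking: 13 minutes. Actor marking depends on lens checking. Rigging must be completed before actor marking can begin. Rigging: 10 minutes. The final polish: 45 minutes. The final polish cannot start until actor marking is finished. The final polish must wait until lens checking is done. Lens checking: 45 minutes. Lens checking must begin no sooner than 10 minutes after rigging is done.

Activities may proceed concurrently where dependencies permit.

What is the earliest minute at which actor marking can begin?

Rigging has no prerequisites, so it starts at minute 0 and finishes at minute 10.
Lens checking cannot begin until rigging (finishes minute 10, plus 10-minute gap → minute 20). It runs from minute 20 to 20 + 45 = minute 65.
Actor marking waits on lens checking (finishes minute 65); rigging (finishes minute 10). The latest of these is minute 65, which is the earliest actor marking can start.

65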